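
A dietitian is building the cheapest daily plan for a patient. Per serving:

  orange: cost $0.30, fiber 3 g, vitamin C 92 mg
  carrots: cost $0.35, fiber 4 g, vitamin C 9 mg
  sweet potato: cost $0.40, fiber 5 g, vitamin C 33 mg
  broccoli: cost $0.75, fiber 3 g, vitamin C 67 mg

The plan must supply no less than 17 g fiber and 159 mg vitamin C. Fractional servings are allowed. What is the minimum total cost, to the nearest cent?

Compare the cost at each extreme point of the feasible region.
orange only: max(17/3, 159/92) = 5.667 servings → $1.70.
carrots only: max(17/4, 159/9) = 17.67 servings → $6.18.
sweet potato only: max(17/5, 159/33) = 4.818 servings → $1.93.
broccoli only: max(17/3, 159/67) = 5.667 servings → $4.25.
orange + carrots with both tight: 1.416 servings and 3.188 servings → $1.54.
orange + sweet potato with both tight: 0.6482 servings and 3.011 servings → $1.40.
orange + broccoli: the both-tight solution has a negative serving — not a feasible corner.
carrots + sweet potato with both targets exact would need a negative amount; discard.
carrots + broccoli with both tight: 2.747 servings and 2.004 servings → $2.46.
sweet potato + broccoli with both tight: 2.805 servings and 0.9915 servings → $1.87.
Cheapest feasible corner: $1.40.

$1.40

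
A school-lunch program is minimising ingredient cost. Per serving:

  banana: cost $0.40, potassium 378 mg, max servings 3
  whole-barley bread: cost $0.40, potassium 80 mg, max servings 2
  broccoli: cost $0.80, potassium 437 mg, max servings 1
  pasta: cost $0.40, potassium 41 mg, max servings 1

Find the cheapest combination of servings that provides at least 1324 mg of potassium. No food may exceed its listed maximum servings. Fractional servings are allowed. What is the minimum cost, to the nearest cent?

Cost per mg of potassium: banana $0.0011, broccoli $0.0018, whole-barley bread $0.0050, pasta $0.0098.
Take 3 servings of banana: +1134.0 mg potassium for $1.20 (total $1.20, still need 190.0 mg).
Take 0.4348 servings of broccoli: +190.0 mg potassium for $0.35 (total $1.55, still need 0.0 mg).
Greedy by cheapest-per-mg is optimal for a single linear constraint, so the minimum cost is $1.55.

$1.55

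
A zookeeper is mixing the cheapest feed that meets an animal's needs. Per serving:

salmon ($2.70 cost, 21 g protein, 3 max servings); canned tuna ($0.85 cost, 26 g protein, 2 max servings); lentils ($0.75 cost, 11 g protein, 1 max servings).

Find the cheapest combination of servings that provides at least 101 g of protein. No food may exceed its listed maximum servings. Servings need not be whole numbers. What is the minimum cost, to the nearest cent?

$7.34

Cost per g of protein: canned tuna $0.0327, lentils $0.0682, salmon $0.1286.
Take 2 servings of canned tuna: +52.0 g protein for $1.70 (total $1.70, still need 49.0 g).
Take 1 serving of lentils: +11.0 g protein for $0.75 (total $2.45, still need 38.0 g).
Take 1.81 servings of salmon: +38.0 g protein for $4.89 (total $7.34, still need 0.0 g).
Greedy by cheapest-per-g is optimal for a single linear constraint, so the minimum cost is $7.34.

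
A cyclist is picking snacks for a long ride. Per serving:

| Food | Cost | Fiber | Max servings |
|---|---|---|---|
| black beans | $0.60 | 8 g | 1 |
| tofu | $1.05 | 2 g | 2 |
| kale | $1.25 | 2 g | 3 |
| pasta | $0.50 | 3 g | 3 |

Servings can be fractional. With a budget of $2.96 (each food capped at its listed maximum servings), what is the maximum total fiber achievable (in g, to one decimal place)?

Fiber per dollar: black beans 13.33, pasta 6, tofu 1.905, kale 1.6.
Take 1 serving of black beans: spends $0.60, +8.0 g fiber (running total 8.0 g).
Take 3 servings of pasta: spends $1.50, +9.0 g fiber (running total 17.0 g).
Take 0.819 servings of tofu: spends $0.86, +1.6 g fiber (running total 18.6 g).
Greedy by best ratio exhausts the cost allowance optimally: 18.6 g.

18.6 g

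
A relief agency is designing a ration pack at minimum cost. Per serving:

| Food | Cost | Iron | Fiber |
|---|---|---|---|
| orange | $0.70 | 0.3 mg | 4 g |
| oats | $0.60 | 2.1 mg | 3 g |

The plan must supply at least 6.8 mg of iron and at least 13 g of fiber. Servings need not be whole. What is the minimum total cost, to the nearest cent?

$2.51

The cheapest plan sits at a corner of the feasible region — with two constraints it uses at most two foods.
orange only: max(6.8/0.3, 13/4) = 22.67 servings → $15.87.
oats only: max(6.8/2.1, 13/3) = 4.333 servings → $2.60.
orange + oats with both tight: 0.92 servings and 3.107 servings → $2.51.
So the least-cost plan costs $2.51.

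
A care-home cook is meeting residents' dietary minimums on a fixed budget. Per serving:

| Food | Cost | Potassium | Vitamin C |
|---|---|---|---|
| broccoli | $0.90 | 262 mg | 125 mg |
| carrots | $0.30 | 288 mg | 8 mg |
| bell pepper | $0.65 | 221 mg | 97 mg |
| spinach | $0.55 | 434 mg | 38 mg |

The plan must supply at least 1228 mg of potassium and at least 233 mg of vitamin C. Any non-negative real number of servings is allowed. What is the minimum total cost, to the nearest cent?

Minimising a linear cost over {potassium ≥ 1228, vitamin C ≥ 233, servings ≥ 0} — the optimum is at a vertex, using one or two foods.
broccoli only: max(1228/262, 233/125) = 4.687 servings → $4.22.
carrots only: max(1228/288, 233/8) = 29.12 servings → $8.74.
bell pepper only: max(1228/221, 233/97) = 5.557 servings → $3.61.
spinach only: max(1228/434, 233/38) = 6.132 servings → $3.37.
broccoli + carrots with both tight: 1.689 servings and 2.727 servings → $2.34.
broccoli + bell pepper: the both-tight solution has a negative serving — not a feasible corner.
broccoli + spinach with both tight: 1.229 servings and 2.087 servings → $2.25.
carrots + bell pepper with both tight: 2.584 servings and 2.189 servings → $2.20.
carrots + spinach with both targets exact would need a negative amount; discard.
bell pepper + spinach with both tight: 1.616 servings and 2.007 servings → $2.15.
So the least-cost plan costs $2.15.

$2.15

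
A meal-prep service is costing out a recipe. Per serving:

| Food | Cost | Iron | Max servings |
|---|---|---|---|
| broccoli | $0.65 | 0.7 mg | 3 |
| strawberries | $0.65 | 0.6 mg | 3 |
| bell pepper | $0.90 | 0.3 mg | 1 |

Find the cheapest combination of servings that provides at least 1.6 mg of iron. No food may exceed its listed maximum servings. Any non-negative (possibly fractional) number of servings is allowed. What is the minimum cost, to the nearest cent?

$1.49

Cost per mg of iron: broccoli $0.9286, strawberries $1.0833, bell pepper $3.0000.
Take 2.286 servings of broccoli: +1.6 mg iron for $1.49 (total $1.49, still need 0.0 mg).
Greedy by cheapest-per-mg is optimal for a single linear constraint, so the minimum cost is $1.49.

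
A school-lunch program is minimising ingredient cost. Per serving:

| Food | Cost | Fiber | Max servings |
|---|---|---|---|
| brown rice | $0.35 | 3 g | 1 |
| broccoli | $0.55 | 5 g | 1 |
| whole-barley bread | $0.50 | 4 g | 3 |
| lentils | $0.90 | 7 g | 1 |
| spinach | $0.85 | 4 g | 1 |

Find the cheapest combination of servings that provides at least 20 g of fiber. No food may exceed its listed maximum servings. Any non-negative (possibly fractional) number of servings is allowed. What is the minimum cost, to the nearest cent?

Cost per g of fiber: broccoli $0.1100, brown rice $0.1167, whole-barley bread $0.1250, lentils $0.1286, spinach $0.2125.
Take 1 serving of broccoli: +5.0 g fiber for $0.55 (total $0.55, still need 15.0 g).
Take 1 serving of brown rice: +3.0 g fiber for $0.35 (total $0.90, still need 12.0 g).
Take 3 servings of whole-barley bread: +12.0 g fiber for $1.50 (total $2.40, still need 0.0 g).
Filling from the cheapest source first is optimal under one linear minimum: $2.40.

$2.40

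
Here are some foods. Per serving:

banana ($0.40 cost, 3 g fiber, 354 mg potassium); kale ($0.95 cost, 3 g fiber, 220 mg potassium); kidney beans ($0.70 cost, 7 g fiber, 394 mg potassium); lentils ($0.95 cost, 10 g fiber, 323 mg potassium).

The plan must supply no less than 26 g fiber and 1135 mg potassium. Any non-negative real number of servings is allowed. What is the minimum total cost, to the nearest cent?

$2.53

banana only: max(26/3, 1135/354) = 8.667 servings → $3.47.
kale only: max(26/3, 1135/220) = 8.667 servings → $8.23.
kidney beans only: max(26/7, 1135/394) = 3.714 servings → $2.60.
lentils only: max(26/10, 1135/323) = 3.514 servings → $3.34.
banana + kale: intersection lies outside the first quadrant.
banana + kidney beans: the both-tight solution has a negative serving — not a feasible corner.
banana + lentils with both tight: 1.148 servings and 2.256 servings → $2.60.
kale + kidney beans: intersection lies outside the first quadrant.
kale + lentils with both tight: 2.398 servings and 1.881 servings → $4.06.
kidney beans + lentils with both tight: 1.758 servings and 1.369 servings → $2.53.
So the least-cost plan costs $2.53.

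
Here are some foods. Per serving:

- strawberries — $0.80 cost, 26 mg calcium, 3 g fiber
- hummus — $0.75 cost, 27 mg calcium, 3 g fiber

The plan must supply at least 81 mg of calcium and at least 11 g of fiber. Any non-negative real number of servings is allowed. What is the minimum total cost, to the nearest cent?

Compare the cost at each extreme point of the feasible region.
strawberries only: max(81/26, 11/3) = 3.667 servings → $2.93.
hummus only: max(81/27, 11/3) = 3.667 servings → $2.75.
strawberries + hummus: intersection lies outside the first quadrant.
So the least-cost plan costs $2.75.

$2.75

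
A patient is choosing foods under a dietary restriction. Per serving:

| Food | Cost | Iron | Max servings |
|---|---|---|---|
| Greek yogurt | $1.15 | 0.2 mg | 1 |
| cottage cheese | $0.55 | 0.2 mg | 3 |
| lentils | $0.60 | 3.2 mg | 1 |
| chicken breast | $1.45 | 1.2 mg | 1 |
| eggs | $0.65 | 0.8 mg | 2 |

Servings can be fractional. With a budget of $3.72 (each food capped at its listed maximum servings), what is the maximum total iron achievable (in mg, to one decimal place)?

6.1 mg

Iron per dollar: lentils 5.333, eggs 1.231, chicken breast 0.8276, cottage cheese 0.3636, Greek yogurt 0.1739.
Take 1 serving of lentils: spends $0.60, +3.2 mg iron (running total 3.2 mg).
Take 2 servings of eggs: spends $1.30, +1.6 mg iron (running total 4.8 mg).
Take 1 serving of chicken breast: spends $1.45, +1.2 mg iron (running total 6.0 mg).
Take 0.6727 servings of cottage cheese: spends $0.37, +0.1 mg iron (running total 6.1 mg).
Greedy by best ratio exhausts the cost allowance optimally: 6.1 mg.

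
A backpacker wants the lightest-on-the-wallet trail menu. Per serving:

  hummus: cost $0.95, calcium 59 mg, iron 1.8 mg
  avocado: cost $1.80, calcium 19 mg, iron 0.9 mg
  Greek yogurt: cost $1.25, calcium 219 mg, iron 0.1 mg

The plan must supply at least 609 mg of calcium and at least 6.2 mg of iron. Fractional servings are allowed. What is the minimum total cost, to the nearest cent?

The cheapest plan sits at a corner of the feasible region — with two constraints it uses at most two foods.
hummus only: max(609/59, 6.2/1.8) = 10.32 servings → $9.81.
avocado only: max(609/19, 6.2/0.9) = 32.05 servings → $57.69.
Greek yogurt only: max(609/219, 6.2/0.1) = 62 servings → $77.50.
hummus + avocado: the both-tight solution has a negative serving — not a feasible corner.
hummus + Greek yogurt with both tight: 3.34 servings and 1.881 servings → $5.52.
avocado + Greek yogurt with both tight: 6.644 servings and 2.204 servings → $14.71.
The minimum over all feasible corners is $5.52.

$5.52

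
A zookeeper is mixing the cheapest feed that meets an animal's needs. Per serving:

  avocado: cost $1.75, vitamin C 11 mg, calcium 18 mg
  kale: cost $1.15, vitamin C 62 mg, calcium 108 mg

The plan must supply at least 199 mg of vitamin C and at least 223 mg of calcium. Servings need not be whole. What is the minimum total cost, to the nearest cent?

$3.69

avocado only: max(199/11, 223/18) = 18.09 servings → $31.66.
kale only: max(199/62, 223/108) = 3.21 servings → $3.69.
avocado + kale with both targets exact would need a negative amount; discard.
The minimum over all feasible corners is $3.69.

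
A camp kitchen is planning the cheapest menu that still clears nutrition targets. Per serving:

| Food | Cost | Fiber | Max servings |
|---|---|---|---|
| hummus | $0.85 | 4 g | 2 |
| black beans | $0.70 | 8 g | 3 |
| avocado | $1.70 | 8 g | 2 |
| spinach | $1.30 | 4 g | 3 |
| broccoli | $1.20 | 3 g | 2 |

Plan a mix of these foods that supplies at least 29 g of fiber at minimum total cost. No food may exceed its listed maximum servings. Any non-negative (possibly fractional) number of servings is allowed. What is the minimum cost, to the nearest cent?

$3.16

Cost per g of fiber: black beans $0.0875, hummus $0.2125, avocado $0.2125, spinach $0.3250, broccoli $0.4000.
Take 3 servings of black beans: +24.0 g fiber for $2.10 (total $2.10, still need 5.0 g).
Take 1.25 servings of hummus: +5.0 g fiber for $1.06 (total $3.16, still need 0.0 g).
Filling from the cheapest source first is optimal under one linear minimum: $3.16.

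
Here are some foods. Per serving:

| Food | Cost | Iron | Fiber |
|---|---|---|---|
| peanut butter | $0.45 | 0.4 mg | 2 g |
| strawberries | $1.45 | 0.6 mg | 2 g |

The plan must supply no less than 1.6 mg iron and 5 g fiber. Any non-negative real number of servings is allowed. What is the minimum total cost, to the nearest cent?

Minimising a linear cost over {iron ≥ 1.6, fiber ≥ 5, servings ≥ 0} — the optimum is at a vertex, using one or two foods.
peanut butter only: max(1.6/0.4, 5/2) = 4 servings → $1.80.
strawberries only: max(1.6/0.6, 5/2) = 2.667 servings → $3.87.
peanut butter + strawberries: intersection lies outside the first quadrant.
The minimum over all feasible corners is $1.80.

$1.80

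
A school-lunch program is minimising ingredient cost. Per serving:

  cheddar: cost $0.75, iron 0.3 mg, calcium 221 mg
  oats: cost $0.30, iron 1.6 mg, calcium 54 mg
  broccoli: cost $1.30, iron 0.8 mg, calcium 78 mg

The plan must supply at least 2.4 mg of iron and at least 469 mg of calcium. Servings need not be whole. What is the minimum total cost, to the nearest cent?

Two binding constraints pin down two serving amounts, so the optimal mix uses at most two foods. The candidates are each food alone (scaled to the tighter of iron/calcium) and each pair with both constraints tight.
cheddar only: max(2.4/0.3, 469/221) = 8 servings → $6.00.
oats only: max(2.4/1.6, 469/54) = 8.685 servings → $2.61.
broccoli only: max(2.4/0.8, 469/78) = 6.013 servings → $7.82.
cheddar + oats with both tight: 1.84 servings and 1.155 servings → $1.73.
cheddar + broccoli with both tight: 1.226 servings and 2.54 servings → $4.22.
oats + broccoli with both targets exact would need a negative amount; discard.
The minimum over all feasible corners is $1.73.

$1.73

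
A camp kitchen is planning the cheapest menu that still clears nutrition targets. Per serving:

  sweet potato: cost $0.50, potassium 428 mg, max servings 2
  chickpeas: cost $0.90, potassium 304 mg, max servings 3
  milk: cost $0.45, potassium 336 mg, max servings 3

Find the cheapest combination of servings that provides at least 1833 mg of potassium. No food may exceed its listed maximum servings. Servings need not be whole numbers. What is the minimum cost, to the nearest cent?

Cost per mg of potassium: sweet potato $0.0012, milk $0.0013, chickpeas $0.0030.
Take 2 servings of sweet potato: +856.0 mg potassium for $1.00 (total $1.00, still need 977.0 mg).
Take 2.908 servings of milk: +977.0 mg potassium for $1.31 (total $2.31, still need 0.0 mg).
Filling from the cheapest source first is optimal under one linear minimum: $2.31.

$2.31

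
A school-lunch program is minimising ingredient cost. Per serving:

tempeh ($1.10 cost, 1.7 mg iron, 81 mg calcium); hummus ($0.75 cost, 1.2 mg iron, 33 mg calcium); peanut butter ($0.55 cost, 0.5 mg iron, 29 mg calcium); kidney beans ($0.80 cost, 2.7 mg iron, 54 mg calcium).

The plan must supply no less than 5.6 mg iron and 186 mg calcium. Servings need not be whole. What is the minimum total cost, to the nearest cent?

$2.60

This is a tiny linear program; its minimum lies at a vertex of the feasible set. List the vertices and price them.
tempeh only: max(5.6/1.7, 186/81) = 3.294 servings → $3.62.
hummus only: max(5.6/1.2, 186/33) = 5.636 servings → $4.23.
peanut butter only: max(5.6/0.5, 186/29) = 11.2 servings → $6.16.
kidney beans only: max(5.6/2.7, 186/54) = 3.444 servings → $2.76.
tempeh + hummus with both tight: 0.9343 servings and 3.343 servings → $3.54.
tempeh + peanut butter: intersection lies outside the first quadrant.
tempeh + kidney beans with both tight: 1.574 servings and 1.083 servings → $2.60.
hummus + peanut butter with both tight: 3.792 servings and 2.098 servings → $4.00.
hummus + kidney beans: the both-tight solution has a negative serving — not a feasible corner.
peanut butter + kidney beans with both tight: 3.895 servings and 1.353 servings → $3.22.
So the least-cost plan costs $2.60.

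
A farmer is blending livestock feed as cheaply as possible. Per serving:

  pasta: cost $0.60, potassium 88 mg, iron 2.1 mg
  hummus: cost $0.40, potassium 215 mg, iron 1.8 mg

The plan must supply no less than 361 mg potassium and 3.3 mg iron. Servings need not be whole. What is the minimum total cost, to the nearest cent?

A basic optimal solution has at most two foods positive. Try each food alone and each pair with both targets met exactly.
pasta only: max(361/88, 3.3/2.1) = 4.102 servings → $2.46.
hummus only: max(361/215, 3.3/1.8) = 1.833 servings → $0.73.
pasta + hummus with both tight: 0.2037 servings and 1.596 servings → $0.76.
The minimum over all feasible corners is $0.73.

$0.73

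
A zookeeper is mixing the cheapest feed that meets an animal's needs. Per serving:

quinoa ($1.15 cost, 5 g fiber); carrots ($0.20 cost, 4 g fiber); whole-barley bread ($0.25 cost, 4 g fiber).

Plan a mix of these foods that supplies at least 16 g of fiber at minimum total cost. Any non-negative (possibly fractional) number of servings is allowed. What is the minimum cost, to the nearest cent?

$0.80

Cost per g of fiber: carrots $0.0500, whole-barley bread $0.0625, quinoa $0.2300.
With no serving limits, use only carrots: 16 g / 4 g = 4 servings × $0.20 = $0.80.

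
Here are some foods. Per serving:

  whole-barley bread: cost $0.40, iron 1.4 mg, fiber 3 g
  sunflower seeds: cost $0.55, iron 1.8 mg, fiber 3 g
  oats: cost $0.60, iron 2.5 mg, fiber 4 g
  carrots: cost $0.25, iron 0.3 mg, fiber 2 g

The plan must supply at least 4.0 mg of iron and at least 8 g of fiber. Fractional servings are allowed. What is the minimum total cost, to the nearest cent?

A basic optimal solution has at most two foods positive. Try each food alone and each pair with both targets met exactly.
whole-barley bread only: max(4.0/1.4, 8/3) = 2.857 servings → $1.14.
sunflower seeds only: max(4.0/1.8, 8/3) = 2.667 servings → $1.47.
oats only: max(4.0/2.5, 8/4) = 2 servings → $1.20.
carrots only: max(4.0/0.3, 8/2) = 13.33 servings → $3.33.
whole-barley bread + sunflower seeds with both tight: 2 servings and 0.6667 servings → $1.17.
whole-barley bread + oats with both tight: 2.105 servings and 0.4211 servings → $1.09.
whole-barley bread + carrots: intersection lies outside the first quadrant.
sunflower seeds + oats with both targets exact would need a negative amount; discard.
sunflower seeds + carrots with both tight: 2.074 servings and 0.8889 servings → $1.36.
oats + carrots with both tight: 1.474 servings and 1.053 servings → $1.15.
So the least-cost plan costs $1.09.

$1.09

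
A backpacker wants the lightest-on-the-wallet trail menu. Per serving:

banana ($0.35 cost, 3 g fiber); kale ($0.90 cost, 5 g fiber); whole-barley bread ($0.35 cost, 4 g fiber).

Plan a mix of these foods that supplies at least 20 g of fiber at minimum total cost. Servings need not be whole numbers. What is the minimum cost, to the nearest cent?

Cost per g of fiber: whole-barley bread $0.0875, banana $0.1167, kale $0.1800.
With no serving limits, use only whole-barley bread: 20 g / 4 g = 5 servings × $0.35 = $1.75.

$1.75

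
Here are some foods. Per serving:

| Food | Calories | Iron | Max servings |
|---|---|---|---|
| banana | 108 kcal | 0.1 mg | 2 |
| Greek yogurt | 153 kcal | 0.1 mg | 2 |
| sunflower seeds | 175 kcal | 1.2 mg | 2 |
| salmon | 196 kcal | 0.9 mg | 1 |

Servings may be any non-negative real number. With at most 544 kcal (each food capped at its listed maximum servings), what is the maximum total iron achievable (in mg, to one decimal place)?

3.3 mg

Iron per kcal: sunflower seeds 0.006857, salmon 0.004592, banana 0.0009259, Greek yogurt 0.0006536.
Take 2 servings of sunflower seeds: uses 350 kcal, +2.4 mg iron (running total 2.4 mg).
Take 0.9898 servings of salmon: uses 194 kcal, +0.9 mg iron (running total 3.3 mg).
Greedy by best ratio exhausts the calories allowance optimally: 3.3 mg.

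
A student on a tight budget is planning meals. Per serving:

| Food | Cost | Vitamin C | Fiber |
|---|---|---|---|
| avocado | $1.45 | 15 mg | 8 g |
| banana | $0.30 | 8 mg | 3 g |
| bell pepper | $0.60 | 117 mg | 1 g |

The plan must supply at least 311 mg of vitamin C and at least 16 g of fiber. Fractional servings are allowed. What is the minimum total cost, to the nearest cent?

avocado only: max(311/15, 16/8) = 20.73 servings → $30.06.
banana only: max(311/8, 16/3) = 38.88 servings → $11.66.
bell pepper only: max(311/117, 16/1) = 16 servings → $9.60.
avocado + banana: intersection lies outside the first quadrant.
avocado + bell pepper with both tight: 1.695 servings and 2.441 servings → $3.92.
banana + bell pepper with both tight: 4.551 servings and 2.347 servings → $2.77.
The minimum over all feasible corners is $2.77.

$2.77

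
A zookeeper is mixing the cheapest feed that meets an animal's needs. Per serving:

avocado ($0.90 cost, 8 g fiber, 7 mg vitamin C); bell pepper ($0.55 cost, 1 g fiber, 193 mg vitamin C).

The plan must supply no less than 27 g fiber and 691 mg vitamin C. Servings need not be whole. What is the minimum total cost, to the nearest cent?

$4.56

At the optimum either one food covers both requirements or two foods hit both targets exactly; no other combination can be cheaper.
avocado only: max(27/8, 691/7) = 98.71 servings → $88.84.
bell pepper only: max(27/1, 691/193) = 27 servings → $14.85.
avocado + bell pepper with both tight: 2.941 servings and 3.474 servings → $4.56.
So the least-cost plan costs $4.56.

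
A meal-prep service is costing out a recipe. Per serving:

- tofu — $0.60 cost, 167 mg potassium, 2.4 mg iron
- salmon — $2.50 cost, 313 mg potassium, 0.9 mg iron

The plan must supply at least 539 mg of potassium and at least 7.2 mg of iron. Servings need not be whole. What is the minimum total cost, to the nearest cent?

tofu only: max(539/167, 7.2/2.4) = 3.228 servings → $1.94.
salmon only: max(539/313, 7.2/0.9) = 8 servings → $20.00.
tofu + salmon with both tight: 2.943 servings and 0.1518 servings → $2.15.
Cheapest feasible corner: $1.94.

$1.94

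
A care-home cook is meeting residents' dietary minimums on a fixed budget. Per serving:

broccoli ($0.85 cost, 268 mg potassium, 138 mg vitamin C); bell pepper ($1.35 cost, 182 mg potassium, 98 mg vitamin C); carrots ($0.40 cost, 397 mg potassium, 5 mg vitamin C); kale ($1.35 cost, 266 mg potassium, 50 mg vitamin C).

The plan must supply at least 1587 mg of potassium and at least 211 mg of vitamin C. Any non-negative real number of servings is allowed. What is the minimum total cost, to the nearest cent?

$2.42

At the optimum either one food covers both requirements or two foods hit both targets exactly; no other combination can be cheaper.
broccoli only: max(1587/268, 211/138) = 5.922 servings → $5.03.
bell pepper only: max(1587/182, 211/98) = 8.72 servings → $11.77.
carrots only: max(1587/397, 211/5) = 42.2 servings → $16.88.
kale only: max(1587/266, 211/50) = 5.966 servings → $8.05.
broccoli + bell pepper: intersection lies outside the first quadrant.
broccoli + carrots with both tight: 1.419 servings and 3.04 servings → $2.42.
broccoli + kale: intersection lies outside the first quadrant.
bell pepper + carrots with both tight: 1.996 servings and 3.083 servings → $3.93.
bell pepper + kale: intersection lies outside the first quadrant.
carrots + kale with both tight: 1.254 servings and 4.095 servings → $6.03.
So the least-cost plan costs $2.42.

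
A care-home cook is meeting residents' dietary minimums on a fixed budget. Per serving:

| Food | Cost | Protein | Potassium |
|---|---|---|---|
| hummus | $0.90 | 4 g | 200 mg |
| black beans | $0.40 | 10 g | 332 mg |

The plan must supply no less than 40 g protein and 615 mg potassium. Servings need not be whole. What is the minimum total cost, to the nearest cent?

$1.60

Minimising a linear cost over {protein ≥ 40, potassium ≥ 615, servings ≥ 0} — the optimum is at a vertex, using one or two foods.
hummus only: max(40/4, 615/200) = 10 servings → $9.00.
black beans only: max(40/10, 615/332) = 4 servings → $1.60.
hummus + black beans with both targets exact would need a negative amount; discard.
Cheapest feasible corner: $1.60.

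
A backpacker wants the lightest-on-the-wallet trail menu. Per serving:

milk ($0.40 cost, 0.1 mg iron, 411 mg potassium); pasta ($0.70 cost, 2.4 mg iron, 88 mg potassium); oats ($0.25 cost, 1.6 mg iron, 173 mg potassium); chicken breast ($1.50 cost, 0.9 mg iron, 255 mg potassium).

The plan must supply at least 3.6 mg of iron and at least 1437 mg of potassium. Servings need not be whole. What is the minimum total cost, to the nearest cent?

With two linear requirements the optimum uses one or two foods; enumerate the corners.
milk only: max(3.6/0.1, 1437/411) = 36 servings → $14.40.
pasta only: max(3.6/2.4, 1437/88) = 16.33 servings → $11.43.
oats only: max(3.6/1.6, 1437/173) = 8.306 servings → $2.08.
chicken breast only: max(3.6/0.9, 1437/255) = 5.635 servings → $8.45.
milk + pasta with both tight: 3.204 servings and 1.367 servings → $2.24.
milk + oats with both tight: 2.618 servings and 2.086 servings → $1.57.
milk + chicken breast with both tight: 1.09 servings and 3.879 servings → $6.25.
pasta + oats: the both-tight solution has a negative serving — not a feasible corner.
pasta + chicken breast: the both-tight solution has a negative serving — not a feasible corner.
oats + chicken breast: the both-tight solution has a negative serving — not a feasible corner.
Cheapest feasible corner: $1.57.

$1.57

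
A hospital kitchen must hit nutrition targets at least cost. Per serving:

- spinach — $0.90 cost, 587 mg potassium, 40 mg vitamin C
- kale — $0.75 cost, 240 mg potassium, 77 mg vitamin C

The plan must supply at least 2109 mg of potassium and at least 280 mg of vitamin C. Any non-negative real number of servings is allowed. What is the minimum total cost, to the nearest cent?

$4.09

Minimising a linear cost over {potassium ≥ 2109, vitamin C ≥ 280, servings ≥ 0} — the optimum is at a vertex, using one or two foods.
spinach only: max(2109/587, 280/40) = 7 servings → $6.30.
kale only: max(2109/240, 280/77) = 8.787 servings → $6.59.
spinach + kale with both tight: 2.674 servings and 2.247 servings → $4.09.
The minimum over all feasible corners is $4.09.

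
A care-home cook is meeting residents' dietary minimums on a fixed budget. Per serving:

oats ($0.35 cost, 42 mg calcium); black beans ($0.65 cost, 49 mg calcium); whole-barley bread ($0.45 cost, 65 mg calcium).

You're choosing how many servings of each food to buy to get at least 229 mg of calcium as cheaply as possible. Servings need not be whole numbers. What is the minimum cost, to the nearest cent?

Cost per mg of calcium: whole-barley bread $0.0069, oats $0.0083, black beans $0.0133.
With no serving limits, use only whole-barley bread: 229 mg / 65 mg = 3.523 servings × $0.45 = $1.59.

$1.59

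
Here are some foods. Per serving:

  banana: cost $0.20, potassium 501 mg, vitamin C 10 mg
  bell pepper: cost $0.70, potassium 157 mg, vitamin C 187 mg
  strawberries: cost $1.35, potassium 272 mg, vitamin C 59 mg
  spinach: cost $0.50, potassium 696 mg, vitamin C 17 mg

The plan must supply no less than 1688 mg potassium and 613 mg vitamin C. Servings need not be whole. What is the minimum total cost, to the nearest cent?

$2.68

Check every corner: each single food scaled to meet both minima, and each pair solved so both constraints bind.
banana only: max(1688/501, 613/10) = 61.3 servings → $12.26.
bell pepper only: max(1688/157, 613/187) = 10.75 servings → $7.53.
strawberries only: max(1688/272, 613/59) = 10.39 servings → $14.03.
spinach only: max(1688/696, 613/17) = 36.06 servings → $18.03.
banana + bell pepper with both tight: 2.382 servings and 3.151 servings → $2.68.
banana + strawberries: intersection lies outside the first quadrant.
banana + spinach with both targets exact would need a negative amount; discard.
bell pepper + strawberries with both tight: 1.614 servings and 5.274 servings → $8.25.
bell pepper + spinach with both tight: 3.122 servings and 1.721 servings → $3.05.
strawberries + spinach with both targets exact would need a negative amount; discard.
The minimum over all feasible corners is $2.68.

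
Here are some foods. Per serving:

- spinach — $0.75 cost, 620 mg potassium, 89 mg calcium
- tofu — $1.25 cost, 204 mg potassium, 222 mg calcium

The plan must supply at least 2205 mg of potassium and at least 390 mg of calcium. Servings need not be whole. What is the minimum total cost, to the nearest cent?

Minimising a linear cost over {potassium ≥ 2205, calcium ≥ 390, servings ≥ 0} — the optimum is at a vertex, using one or two foods.
spinach only: max(2205/620, 390/89) = 4.382 servings → $3.29.
tofu only: max(2205/204, 390/222) = 10.81 servings → $13.51.
spinach + tofu with both tight: 3.431 servings and 0.3813 servings → $3.05.
Cheapest feasible corner: $3.05.

$3.05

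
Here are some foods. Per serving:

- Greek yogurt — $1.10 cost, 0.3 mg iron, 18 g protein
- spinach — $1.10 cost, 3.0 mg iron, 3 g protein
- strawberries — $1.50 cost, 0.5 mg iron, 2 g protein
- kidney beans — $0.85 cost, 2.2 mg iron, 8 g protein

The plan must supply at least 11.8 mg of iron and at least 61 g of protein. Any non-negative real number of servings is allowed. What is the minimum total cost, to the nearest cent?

$5.61

At the optimum either one food covers both requirements or two foods hit both targets exactly; no other combination can be cheaper.
Greek yogurt only: max(11.8/0.3, 61/18) = 39.33 servings → $43.27.
spinach only: max(11.8/3.0, 61/3) = 20.33 servings → $22.37.
strawberries only: max(11.8/0.5, 61/2) = 30.5 servings → $45.75.
kidney beans only: max(11.8/2.2, 61/8) = 7.625 servings → $6.48.
Greek yogurt + spinach with both tight: 2.78 servings and 3.655 servings → $7.08.
Greek yogurt + strawberries with both tight: 0.8214 servings and 23.11 servings → $35.56.
Greek yogurt + kidney beans with both tight: 1.07 servings and 5.218 servings → $5.61.
spinach + strawberries with both targets exact would need a negative amount; discard.
spinach + kidney beans: the both-tight solution has a negative serving — not a feasible corner.
strawberries + kidney beans: intersection lies outside the first quadrant.
Cheapest feasible corner: $5.61.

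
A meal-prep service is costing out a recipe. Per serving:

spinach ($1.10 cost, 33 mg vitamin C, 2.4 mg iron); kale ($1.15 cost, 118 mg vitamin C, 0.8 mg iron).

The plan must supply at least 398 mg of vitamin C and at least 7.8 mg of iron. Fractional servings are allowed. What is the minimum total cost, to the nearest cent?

A basic optimal solution has at most two foods positive. Try each food alone and each pair with both targets met exactly.
spinach only: max(398/33, 7.8/2.4) = 12.06 servings → $13.27.
kale only: max(398/118, 7.8/0.8) = 9.75 servings → $11.21.
spinach + kale with both tight: 2.344 servings and 2.717 servings → $5.70.
The minimum over all feasible corners is $5.70.

$5.70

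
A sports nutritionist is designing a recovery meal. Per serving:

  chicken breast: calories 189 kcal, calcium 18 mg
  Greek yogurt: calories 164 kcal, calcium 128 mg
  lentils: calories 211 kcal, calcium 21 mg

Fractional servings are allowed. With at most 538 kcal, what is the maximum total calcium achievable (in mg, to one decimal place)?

419.9 mg

Calcium per kcal: Greek yogurt 0.7805, lentils 0.09953, chicken breast 0.09524.
With no serving limits, spend the whole calories allowance on Greek yogurt: 538 kcal / 164 kcal × 128 mg = 419.9 mg.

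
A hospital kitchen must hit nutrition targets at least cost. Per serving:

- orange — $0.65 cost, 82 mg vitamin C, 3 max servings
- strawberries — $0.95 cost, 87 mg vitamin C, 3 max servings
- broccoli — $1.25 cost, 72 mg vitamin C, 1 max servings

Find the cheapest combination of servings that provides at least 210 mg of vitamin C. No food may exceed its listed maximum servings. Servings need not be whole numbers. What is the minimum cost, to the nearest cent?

Cost per mg of vitamin C: orange $0.0079, strawberries $0.0109, broccoli $0.0174.
Take 2.561 servings of orange: +210.0 mg vitamin C for $1.66 (total $1.66, still need 0.0 mg).
Greedy by cheapest-per-mg is optimal for a single linear constraint, so the minimum cost is $1.66.

$1.66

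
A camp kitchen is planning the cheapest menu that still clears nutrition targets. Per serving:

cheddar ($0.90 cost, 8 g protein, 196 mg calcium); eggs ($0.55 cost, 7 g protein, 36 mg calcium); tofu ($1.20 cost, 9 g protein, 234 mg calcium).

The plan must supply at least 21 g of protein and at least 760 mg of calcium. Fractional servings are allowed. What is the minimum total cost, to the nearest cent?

This is a tiny linear program; its minimum lies at a vertex of the feasible set. List the vertices and price them.
cheddar only: max(21/8, 760/196) = 3.878 servings → $3.49.
eggs only: max(21/7, 760/36) = 21.11 servings → $11.61.
tofu only: max(21/9, 760/234) = 3.248 servings → $3.90.
cheddar + eggs: the both-tight solution has a negative serving — not a feasible corner.
cheddar + tofu with both targets exact would need a negative amount; discard.
eggs + tofu: intersection lies outside the first quadrant.
So the least-cost plan costs $3.49.

$3.49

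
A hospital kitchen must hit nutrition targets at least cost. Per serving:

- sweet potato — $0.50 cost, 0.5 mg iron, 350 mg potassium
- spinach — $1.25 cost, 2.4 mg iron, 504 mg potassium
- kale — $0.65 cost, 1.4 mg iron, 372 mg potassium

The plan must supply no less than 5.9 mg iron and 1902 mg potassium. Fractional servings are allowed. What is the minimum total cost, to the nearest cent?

$3.15

Two binding constraints pin down two serving amounts, so the optimal mix uses at most two foods. The candidates are each food alone (scaled to the tighter of iron/potassium) and each pair with both constraints tight.
sweet potato only: max(5.9/0.5, 1902/350) = 11.8 servings → $5.90.
spinach only: max(5.9/2.4, 1902/504) = 3.774 servings → $4.72.
kale only: max(5.9/1.4, 1902/372) = 5.113 servings → $3.32.
sweet potato + spinach with both tight: 2.706 servings and 1.895 servings → $3.72.
sweet potato + kale with both tight: 1.539 servings and 3.664 servings → $3.15.
spinach + kale: the both-tight solution has a negative serving — not a feasible corner.
Cheapest feasible corner: $3.15.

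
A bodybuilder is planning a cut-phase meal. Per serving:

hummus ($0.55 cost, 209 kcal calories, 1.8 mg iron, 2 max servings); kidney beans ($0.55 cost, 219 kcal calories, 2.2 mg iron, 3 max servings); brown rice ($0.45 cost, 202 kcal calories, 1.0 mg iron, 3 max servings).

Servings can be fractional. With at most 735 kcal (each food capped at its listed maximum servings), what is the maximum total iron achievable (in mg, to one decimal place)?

7.3 mg

Iron per kcal: kidney beans 0.01005, hummus 0.008612, brown rice 0.00495.
Take 3 servings of kidney beans: uses 657 kcal, +6.6 mg iron (running total 6.6 mg).
Take 0.3732 servings of hummus: uses 78 kcal, +0.7 mg iron (running total 7.3 mg).
Filling greedily by iron-per-kcal is optimal for one linear limit, giving 7.3 mg.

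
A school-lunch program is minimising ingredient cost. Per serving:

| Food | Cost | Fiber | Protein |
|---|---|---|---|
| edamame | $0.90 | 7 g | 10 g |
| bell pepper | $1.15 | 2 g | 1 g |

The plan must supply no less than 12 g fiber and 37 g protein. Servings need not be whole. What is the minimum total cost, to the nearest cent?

This is a tiny linear program; its minimum lies at a vertex of the feasible set. List the vertices and price them.
edamame only: max(12/7, 37/10) = 3.7 servings → $3.33.
bell pepper only: max(12/2, 37/1) = 37 servings → $42.55.
edamame + bell pepper: intersection lies outside the first quadrant.
Cheapest feasible corner: $3.33.

$3.33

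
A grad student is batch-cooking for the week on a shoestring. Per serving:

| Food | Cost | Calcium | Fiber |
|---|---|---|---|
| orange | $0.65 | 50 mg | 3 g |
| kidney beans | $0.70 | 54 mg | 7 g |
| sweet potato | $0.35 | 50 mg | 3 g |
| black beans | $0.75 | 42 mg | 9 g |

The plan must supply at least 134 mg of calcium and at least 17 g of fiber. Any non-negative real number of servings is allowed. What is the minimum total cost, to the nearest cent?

Two binding constraints pin down two serving amounts, so the optimal mix uses at most two foods. The candidates are each food alone (scaled to the tighter of calcium/fiber) and each pair with both constraints tight.
orange only: max(134/50, 17/3) = 5.667 servings → $3.68.
kidney beans only: max(134/54, 17/7) = 2.481 servings → $1.74.
sweet potato only: max(134/50, 17/3) = 5.667 servings → $1.98.
black beans only: max(134/42, 17/9) = 3.19 servings → $2.39.
orange + kidney beans with both tight: 0.1064 servings and 2.383 servings → $1.74.
orange + sweet potato (both tight): parallel constraints — no distinct corner.
orange + black beans with both tight: 1.519 servings and 1.383 servings → $2.02.
kidney beans + sweet potato with both tight: 2.383 servings and 0.1064 servings → $1.71.
kidney beans + black beans: intersection lies outside the first quadrant.
sweet potato + black beans with both tight: 1.519 servings and 1.383 servings → $1.57.
The minimum over all feasible corners is $1.57.

$1.57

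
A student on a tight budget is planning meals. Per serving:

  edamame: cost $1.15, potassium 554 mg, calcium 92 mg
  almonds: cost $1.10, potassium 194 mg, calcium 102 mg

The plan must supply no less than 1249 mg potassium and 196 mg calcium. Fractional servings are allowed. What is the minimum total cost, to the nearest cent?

$2.59

Minimising a linear cost over {potassium ≥ 1249, calcium ≥ 196, servings ≥ 0} — the optimum is at a vertex, using one or two foods.
edamame only: max(1249/554, 196/92) = 2.255 servings → $2.59.
almonds only: max(1249/194, 196/102) = 6.438 servings → $7.08.
edamame + almonds: intersection lies outside the first quadrant.
So the least-cost plan costs $2.59.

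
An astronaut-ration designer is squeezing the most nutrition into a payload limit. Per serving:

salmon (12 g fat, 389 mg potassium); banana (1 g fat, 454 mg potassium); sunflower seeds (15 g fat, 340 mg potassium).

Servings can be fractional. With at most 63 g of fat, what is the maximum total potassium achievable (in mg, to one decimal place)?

Potassium per g fat: banana 454, salmon 32.42, sunflower seeds 22.67.
With no serving limits, spend the whole fat allowance on banana: 63 g / 1 g × 454 mg = 28602.0 mg.

28602.0 mg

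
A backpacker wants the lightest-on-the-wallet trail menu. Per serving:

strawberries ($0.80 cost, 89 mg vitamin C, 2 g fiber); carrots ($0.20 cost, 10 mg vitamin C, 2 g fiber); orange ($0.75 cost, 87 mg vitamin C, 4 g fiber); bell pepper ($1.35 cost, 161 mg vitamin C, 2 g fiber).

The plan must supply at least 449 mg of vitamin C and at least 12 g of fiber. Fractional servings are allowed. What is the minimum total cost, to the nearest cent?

$3.81

A basic optimal solution has at most two foods positive. Try each food alone and each pair with both targets met exactly.
strawberries only: max(449/89, 12/2) = 6 servings → $4.80.
carrots only: max(449/10, 12/2) = 44.9 servings → $8.98.
orange only: max(449/87, 12/4) = 5.161 servings → $3.87.
bell pepper only: max(449/161, 12/2) = 6 servings → $8.10.
strawberries + carrots with both tight: 4.924 servings and 1.076 servings → $4.15.
strawberries + orange with both tight: 4.132 servings and 0.9341 servings → $4.01.
strawberries + bell pepper: the both-tight solution has a negative serving — not a feasible corner.
carrots + orange with both targets exact would need a negative amount; discard.
carrots + bell pepper with both tight: 3.424 servings and 2.576 servings → $4.16.
orange + bell pepper with both tight: 2.2 servings and 1.6 servings → $3.81.
Cheapest feasible corner: $3.81.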